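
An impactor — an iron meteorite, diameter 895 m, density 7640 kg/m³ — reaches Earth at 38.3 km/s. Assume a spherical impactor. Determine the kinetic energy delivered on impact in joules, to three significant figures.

E ≈ 2.10 × 10^21 J

v = 38300 m/s.
Mass m = (π/6) ρ d³ = (π/6) × 7640 × (895)³ = 2.868 × 10^12 kg
E = ½ m v² = 0.5 × 2.868 × 10^12 × (38300)² = 2.104 × 10^21 J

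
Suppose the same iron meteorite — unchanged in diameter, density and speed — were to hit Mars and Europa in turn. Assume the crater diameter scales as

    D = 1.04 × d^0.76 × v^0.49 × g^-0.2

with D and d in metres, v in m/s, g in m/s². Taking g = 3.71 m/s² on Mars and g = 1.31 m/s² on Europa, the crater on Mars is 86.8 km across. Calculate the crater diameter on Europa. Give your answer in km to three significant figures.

All impactor-dependent factors cancel in the ratio, leaving D_Europa/D_Mars = (g_Europa/g_Mars)^-0.2.
(1.31/3.71)^-0.2 = 0.3531^-0.2 = 1.231
D_Europa = 1.231 × 86.8 km = 107 km

D ≈ 107 km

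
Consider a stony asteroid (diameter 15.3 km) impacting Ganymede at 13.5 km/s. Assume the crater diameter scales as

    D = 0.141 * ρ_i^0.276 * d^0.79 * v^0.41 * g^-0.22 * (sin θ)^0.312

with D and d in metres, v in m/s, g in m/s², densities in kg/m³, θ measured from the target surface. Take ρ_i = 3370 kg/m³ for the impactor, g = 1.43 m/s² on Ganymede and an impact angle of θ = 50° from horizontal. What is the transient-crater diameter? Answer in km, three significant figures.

In SI units: d = 15300 m, v = 13500 m/s.
ρ_i^0.276 = 3370^0.276 = 9.411
d^0.79 = 15300^0.79 = 2023
v^0.41 = 13500^0.41 = 49.37
g^-0.22 = 1.43^-0.22 = 0.9243
(sin 50°)^0.312 = 0.7660^0.312 = 0.9202
D = 0.141 × 9.411 × 2023 × 49.37 × 0.9243 × 0.9202 = 1.127 × 10^5 m
   = 112.7 km

D ≈ 113 km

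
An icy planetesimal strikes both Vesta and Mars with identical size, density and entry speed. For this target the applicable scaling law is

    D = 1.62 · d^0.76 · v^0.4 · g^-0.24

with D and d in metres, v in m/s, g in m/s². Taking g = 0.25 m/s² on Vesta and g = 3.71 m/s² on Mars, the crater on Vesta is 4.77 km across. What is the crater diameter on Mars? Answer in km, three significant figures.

All impactor-dependent factors cancel in the ratio, leaving D_Mars/D_Vesta = (g_Mars/g_Vesta)^-0.24.
(3.71/0.25)^-0.24 = 14.84^-0.24 = 0.5234
D_Mars = 0.5234 × 4.77 km = 2.50 km

D ≈ 2.50 km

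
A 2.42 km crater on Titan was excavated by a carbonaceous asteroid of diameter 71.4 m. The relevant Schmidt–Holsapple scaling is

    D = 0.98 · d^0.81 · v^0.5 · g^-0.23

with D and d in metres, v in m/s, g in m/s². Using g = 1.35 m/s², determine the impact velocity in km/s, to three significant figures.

Rearranging for v: v = [D / (0.98 · 71.4^0.81 · 1.35^-0.23)]^(1/0.5).
D = 2420 m.
71.4^0.81 = 31.73
1.35^-0.23 = 0.9333
Denominator = 0.98 × 31.73 × 0.9333 = 29.02
D / 29.02 = 2420 / 29.02 = 83.39
v = 83.39^(1/0.5) = 83.39^2 = 6954 m/s

v ≈ 6.95 km/s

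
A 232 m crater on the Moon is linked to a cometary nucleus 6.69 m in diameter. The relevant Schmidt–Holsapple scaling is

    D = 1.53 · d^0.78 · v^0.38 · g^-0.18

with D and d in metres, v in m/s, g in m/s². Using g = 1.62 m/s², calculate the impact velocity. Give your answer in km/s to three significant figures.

v ≈ 13.9 km/s

Rearranging for v: v = [D / (1.53 · 6.69^0.78 · 1.62^-0.18)]^(1/0.38).
6.69^0.78 = 4.404
1.62^-0.18 = 0.9168
Denominator = 1.53 × 4.404 × 0.9168 = 6.178
D / 6.178 = 232 / 6.178 = 37.55
v = 37.55^(1/0.38) = 37.55^2.6316 = 13923 m/s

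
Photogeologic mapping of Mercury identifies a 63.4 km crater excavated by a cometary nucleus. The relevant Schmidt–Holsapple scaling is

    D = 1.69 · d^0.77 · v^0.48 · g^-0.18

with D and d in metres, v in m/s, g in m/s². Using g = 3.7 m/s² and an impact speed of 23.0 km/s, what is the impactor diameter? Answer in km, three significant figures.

d ≈ 2.26 km

Rearranging for d: d = [D / (1.69 · 23000^0.48 · 3.7^-0.18)]^(1/0.77).
D = 63400 m.
23000^0.48 = 124.1
3.7^-0.18 = 0.7902
Denominator = 1.69 × 124.1 × 0.7902 = 165.7
D / 165.7 = 63400 / 165.7 = 382.6
d = 382.6^(1/0.77) = 382.6^1.2987 = 2261 m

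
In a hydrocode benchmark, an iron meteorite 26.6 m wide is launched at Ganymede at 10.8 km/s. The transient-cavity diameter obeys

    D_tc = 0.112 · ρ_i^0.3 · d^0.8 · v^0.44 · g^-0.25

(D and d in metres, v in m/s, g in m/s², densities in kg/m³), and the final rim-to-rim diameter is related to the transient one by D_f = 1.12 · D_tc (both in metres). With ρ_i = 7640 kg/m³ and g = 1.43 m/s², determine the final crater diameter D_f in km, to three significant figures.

D_f ≈ 1.38 km

v = 10800 m/s.
ρ_i^0.3 = 7640^0.3 = 14.62
d^0.8 = 26.6^0.8 = 13.80
v^0.44 = 10800^0.44 = 59.53
g^-0.25 = 1.43^-0.25 = 0.9145
D_tc = 0.112 × 14.62 × 13.80 × 59.53 × 0.9145 = 1230 m
D_f = 1.12 × 1230 = 1378 m
     = 1.378 km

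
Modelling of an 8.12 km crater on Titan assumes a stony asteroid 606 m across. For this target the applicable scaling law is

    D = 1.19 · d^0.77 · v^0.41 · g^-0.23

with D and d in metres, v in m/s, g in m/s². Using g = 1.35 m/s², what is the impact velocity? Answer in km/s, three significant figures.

Rearranging for v: v = [D / (1.19 · 606^0.77 · 1.35^-0.23)]^(1/0.41).
D = 8120 m.
606^0.77 = 138.8
1.35^-0.23 = 0.9333
Denominator = 1.19 × 138.8 × 0.9333 = 154.2
D / 154.2 = 8120 / 154.2 = 52.66
v = 52.66^(1/0.41) = 52.66^2.439 = 15801 m/s

v ≈ 15.8 km/s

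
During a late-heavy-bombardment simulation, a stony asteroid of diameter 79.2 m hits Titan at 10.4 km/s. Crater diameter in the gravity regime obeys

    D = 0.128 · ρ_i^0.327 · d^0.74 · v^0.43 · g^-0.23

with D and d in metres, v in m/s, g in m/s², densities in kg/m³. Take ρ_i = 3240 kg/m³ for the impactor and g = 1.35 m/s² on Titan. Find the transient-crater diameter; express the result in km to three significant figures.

In SI units: v = 10400 m/s.
ρ_i^0.327 = 3240^0.327 = 14.06
d^0.74 = 79.2^0.74 = 25.41
v^0.43 = 10400^0.43 = 53.37
g^-0.23 = 1.35^-0.23 = 0.9333
D = 0.128 × 14.06 × 25.41 × 53.37 × 0.9333 = 2278 m
   = 2.278 km

D ≈ 2.28 km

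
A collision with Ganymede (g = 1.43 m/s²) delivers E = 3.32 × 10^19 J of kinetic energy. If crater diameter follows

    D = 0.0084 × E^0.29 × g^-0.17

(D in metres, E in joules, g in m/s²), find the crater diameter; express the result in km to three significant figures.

E^0.29 = (3.32 × 10^19)^0.29 = 4.583 × 10^5
g^-0.17 = 1.43^-0.17 = 0.9410
D = 0.0084 × 4.583 × 10^5 × 0.9410 = 3623 m
   = 3.623 km

D ≈ 3.62 km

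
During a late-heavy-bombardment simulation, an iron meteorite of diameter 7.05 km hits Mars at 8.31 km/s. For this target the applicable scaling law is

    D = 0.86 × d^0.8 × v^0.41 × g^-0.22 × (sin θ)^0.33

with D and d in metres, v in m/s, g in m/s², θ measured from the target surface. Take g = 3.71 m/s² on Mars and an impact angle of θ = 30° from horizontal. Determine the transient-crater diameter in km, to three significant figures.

In SI units: d = 7050 m, v = 8310 m/s.
d^0.8 = 7050^0.8 = 1198
v^0.41 = 8310^0.41 = 40.46
g^-0.22 = 3.71^-0.22 = 0.7494
(sin 30°)^0.33 = 0.5000^0.33 = 0.7955
D = 0.86 × 1198 × 40.46 × 0.7494 × 0.7955 = 24850 m
   = 24.85 km

D ≈ 24.9 km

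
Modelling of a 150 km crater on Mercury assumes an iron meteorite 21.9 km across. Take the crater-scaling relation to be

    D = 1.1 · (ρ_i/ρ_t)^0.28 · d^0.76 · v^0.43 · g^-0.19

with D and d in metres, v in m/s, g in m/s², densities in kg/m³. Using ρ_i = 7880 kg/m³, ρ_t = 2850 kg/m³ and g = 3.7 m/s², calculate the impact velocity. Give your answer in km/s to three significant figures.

v ≈ 17.1 km/s

Rearranging for v: v = [D / (1.1 · (7880/2850)^0.28 · 21900^0.76 · 3.7^-0.19)]^(1/0.43).
D = 150000 m.
(7880/2850)^0.28 = 1.329
21900^0.76 = 1989
3.7^-0.19 = 0.7799
Denominator = 1.1 × 1.329 × 1989 × 0.7799 = 2268
D / 2268 = 150000 / 2268 = 66.14
v = 66.14^(1/0.43) = 66.14^2.3256 = 17127 m/s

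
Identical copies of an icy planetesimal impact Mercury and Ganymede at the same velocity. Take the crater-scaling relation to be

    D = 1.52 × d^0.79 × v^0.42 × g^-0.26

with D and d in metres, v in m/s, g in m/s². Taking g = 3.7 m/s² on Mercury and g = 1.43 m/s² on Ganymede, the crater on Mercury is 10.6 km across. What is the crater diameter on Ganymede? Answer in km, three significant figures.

All impactor-dependent factors cancel in the ratio, leaving D_Ganymede/D_Mercury = (g_Ganymede/g_Mercury)^-0.26.
(1.43/3.7)^-0.26 = 0.3865^-0.26 = 1.280
D_Ganymede = 1.280 × 10.6 km = 13.6 km

D ≈ 13.6 km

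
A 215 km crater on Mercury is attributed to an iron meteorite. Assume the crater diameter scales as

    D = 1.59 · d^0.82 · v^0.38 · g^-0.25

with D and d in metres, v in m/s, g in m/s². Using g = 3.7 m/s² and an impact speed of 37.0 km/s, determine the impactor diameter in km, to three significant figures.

d ≈ 20.6 km

Rearranging for d: d = [D / (1.59 · 37000^0.38 · 3.7^-0.25)]^(1/0.82).
D = 215000 m.
37000^0.38 = 54.44
3.7^-0.25 = 0.7210
Denominator = 1.59 × 54.44 × 0.7210 = 62.41
D / 62.41 = 215000 / 62.41 = 3445
d = 3445^(1/0.82) = 3445^1.2195 = 20587 m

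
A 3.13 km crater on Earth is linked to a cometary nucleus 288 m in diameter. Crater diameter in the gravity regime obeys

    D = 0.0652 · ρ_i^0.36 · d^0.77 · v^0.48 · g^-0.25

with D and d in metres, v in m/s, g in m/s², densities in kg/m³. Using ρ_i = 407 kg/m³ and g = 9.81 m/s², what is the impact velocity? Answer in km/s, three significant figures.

v ≈ 23.3 km/s

Rearranging for v: v = [D / (0.0652 · 407^0.36 · 288^0.77 · 9.81^-0.25)]^(1/0.48).
D = 3130 m.
407^0.36 = 8.699
288^0.77 = 78.29
9.81^-0.25 = 0.5650
Denominator = 0.0652 × 8.699 × 78.29 × 0.5650 = 25.09
D / 25.09 = 3130 / 25.09 = 124.8
v = 124.8^(1/0.48) = 124.8^2.0833 = 23283 m/s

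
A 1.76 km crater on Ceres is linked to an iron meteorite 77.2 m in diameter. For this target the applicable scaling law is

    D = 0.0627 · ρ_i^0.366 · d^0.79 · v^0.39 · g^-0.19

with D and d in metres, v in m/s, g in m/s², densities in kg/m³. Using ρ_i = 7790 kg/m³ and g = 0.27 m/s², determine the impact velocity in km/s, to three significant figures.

Rearranging for v: v = [D / (0.0627 · 7790^0.366 · 77.2^0.79 · 0.27^-0.19)]^(1/0.39).
D = 1760 m.
7790^0.366 = 26.56
77.2^0.79 = 30.99
0.27^-0.19 = 1.282
Denominator = 0.0627 × 26.56 × 30.99 × 1.282 = 66.16
D / 66.16 = 1760 / 66.16 = 26.60
v = 26.60^(1/0.39) = 26.60^2.5641 = 4503 m/s

v ≈ 4.50 km/s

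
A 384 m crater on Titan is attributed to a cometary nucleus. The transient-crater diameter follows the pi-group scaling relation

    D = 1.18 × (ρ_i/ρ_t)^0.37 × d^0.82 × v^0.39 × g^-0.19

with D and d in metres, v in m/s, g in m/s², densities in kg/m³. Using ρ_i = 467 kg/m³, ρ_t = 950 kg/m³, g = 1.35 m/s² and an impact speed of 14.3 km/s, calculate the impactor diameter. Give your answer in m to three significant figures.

d ≈ 18.1 m

Rearranging for d: d = [D / (1.18 · (467/950)^0.37 · 14300^0.39 · 1.35^-0.19)]^(1/0.82).
(467/950)^0.37 = 0.7689
14300^0.39 = 41.74
1.35^-0.19 = 0.9446
Denominator = 1.18 × 0.7689 × 41.74 × 0.9446 = 35.77
D / 35.77 = 384 / 35.77 = 10.74
d = 10.74^(1/0.82) = 10.74^1.2195 = 18.08 m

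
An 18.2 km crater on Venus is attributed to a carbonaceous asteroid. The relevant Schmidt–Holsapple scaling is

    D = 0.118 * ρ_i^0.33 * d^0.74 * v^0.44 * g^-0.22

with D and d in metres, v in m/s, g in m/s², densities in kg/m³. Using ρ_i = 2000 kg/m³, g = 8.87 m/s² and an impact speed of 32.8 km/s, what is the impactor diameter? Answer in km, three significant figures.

Rearranging for d: d = [D / (0.118 · 2000^0.33 · 32800^0.44 · 8.87^-0.22)]^(1/0.74).
D = 18200 m.
2000^0.33 = 12.28
32800^0.44 = 97.05
8.87^-0.22 = 0.6187
Denominator = 0.118 × 12.28 × 97.05 × 0.6187 = 87.01
D / 87.01 = 18200 / 87.01 = 209.2
d = 209.2^(1/0.74) = 209.2^1.3514 = 1368 m

d ≈ 1.37 km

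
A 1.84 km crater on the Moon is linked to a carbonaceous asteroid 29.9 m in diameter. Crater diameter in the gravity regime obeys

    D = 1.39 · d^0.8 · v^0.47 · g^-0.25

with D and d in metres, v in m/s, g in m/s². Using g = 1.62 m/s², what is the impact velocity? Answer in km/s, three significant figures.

Rearranging for v: v = [D / (1.39 · 29.9^0.8 · 1.62^-0.25)]^(1/0.47).
D = 1840 m.
29.9^0.8 = 15.15
1.62^-0.25 = 0.8864
Denominator = 1.39 × 15.15 × 0.8864 = 18.67
D / 18.67 = 1840 / 18.67 = 98.55
v = 98.55^(1/0.47) = 98.55^2.1277 = 17454 m/s

v ≈ 17.5 km/s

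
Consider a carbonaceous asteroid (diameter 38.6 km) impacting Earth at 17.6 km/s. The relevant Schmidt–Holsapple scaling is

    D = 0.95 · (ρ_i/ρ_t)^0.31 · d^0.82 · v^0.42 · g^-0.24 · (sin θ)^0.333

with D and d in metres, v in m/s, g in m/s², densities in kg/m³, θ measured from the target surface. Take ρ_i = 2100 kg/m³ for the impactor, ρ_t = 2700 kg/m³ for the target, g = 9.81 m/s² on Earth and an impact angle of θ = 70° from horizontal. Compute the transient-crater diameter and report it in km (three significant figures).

In SI units: d = 38600 m, v = 17600 m/s.
(ρ_i/ρ_t)^0.31 = (2100/2700)^0.31 = 0.9251
d^0.82 = 38600^0.82 = 5768
v^0.42 = 17600^0.42 = 60.69
g^-0.24 = 9.81^-0.24 = 0.5781
(sin 70°)^0.333 = 0.9397^0.333 = 0.9795
D = 0.95 × 0.9251 × 5768 × 60.69 × 0.5781 × 0.9795 = 1.742 × 10^5 m
   = 174.2 km

D ≈ 174 km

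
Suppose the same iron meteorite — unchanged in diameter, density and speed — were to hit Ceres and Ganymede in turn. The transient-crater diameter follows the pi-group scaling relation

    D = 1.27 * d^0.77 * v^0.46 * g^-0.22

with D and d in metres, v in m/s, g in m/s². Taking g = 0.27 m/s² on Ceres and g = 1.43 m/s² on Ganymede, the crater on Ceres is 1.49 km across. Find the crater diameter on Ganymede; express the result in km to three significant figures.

All impactor-dependent factors cancel in the ratio, leaving D_Ganymede/D_Ceres = (g_Ganymede/g_Ceres)^-0.22.
(1.43/0.27)^-0.22 = 5.296^-0.22 = 0.6930
D_Ganymede = 0.6930 × 1.49 km = 1.03 km

D ≈ 1.03 km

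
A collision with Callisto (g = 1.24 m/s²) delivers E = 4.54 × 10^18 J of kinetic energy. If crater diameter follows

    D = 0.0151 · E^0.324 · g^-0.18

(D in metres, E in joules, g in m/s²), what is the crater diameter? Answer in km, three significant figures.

E^0.324 = (4.54 × 10^18)^0.324 = 1.109 × 10^6
g^-0.18 = 1.24^-0.18 = 0.9620
D = 0.0151 × 1.109 × 10^6 × 0.9620 = 16110 m
   = 16.11 km

D ≈ 16.1 km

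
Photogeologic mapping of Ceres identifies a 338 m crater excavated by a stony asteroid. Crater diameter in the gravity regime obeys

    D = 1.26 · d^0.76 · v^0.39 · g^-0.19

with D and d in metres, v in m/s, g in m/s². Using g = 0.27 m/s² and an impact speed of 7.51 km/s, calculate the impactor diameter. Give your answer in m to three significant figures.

Rearranging for d: d = [D / (1.26 · 7510^0.39 · 0.27^-0.19)]^(1/0.76).
7510^0.39 = 32.47
0.27^-0.19 = 1.282
Denominator = 1.26 × 32.47 × 1.282 = 52.45
D / 52.45 = 338 / 52.45 = 6.444
d = 6.444^(1/0.76) = 6.444^1.3158 = 11.61 m

d ≈ 11.6 m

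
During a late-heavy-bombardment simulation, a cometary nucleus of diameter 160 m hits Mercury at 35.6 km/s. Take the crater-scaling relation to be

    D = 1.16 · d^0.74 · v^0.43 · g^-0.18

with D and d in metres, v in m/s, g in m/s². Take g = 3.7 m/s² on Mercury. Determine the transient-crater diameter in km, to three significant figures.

D ≈ 3.55 km

In SI units: v = 35600 m/s.
d^0.74 = 160^0.74 = 42.76
v^0.43 = 35600^0.43 = 90.60
g^-0.18 = 3.7^-0.18 = 0.7902
D = 1.16 × 42.76 × 90.60 × 0.7902 = 3551 m
   = 3.551 km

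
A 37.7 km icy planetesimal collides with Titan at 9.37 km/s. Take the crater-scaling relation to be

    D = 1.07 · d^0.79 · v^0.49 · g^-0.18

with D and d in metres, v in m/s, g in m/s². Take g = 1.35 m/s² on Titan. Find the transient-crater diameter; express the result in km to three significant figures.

D ≈ 369 km

In SI units: d = 37700 m, v = 9370 m/s.
d^0.79 = 37700^0.79 = 4124
v^0.49 = 9370^0.49 = 88.34
g^-0.18 = 1.35^-0.18 = 0.9474
D = 1.07 × 4124 × 88.34 × 0.9474 = 3.693 × 10^5 m
   = 369.3 km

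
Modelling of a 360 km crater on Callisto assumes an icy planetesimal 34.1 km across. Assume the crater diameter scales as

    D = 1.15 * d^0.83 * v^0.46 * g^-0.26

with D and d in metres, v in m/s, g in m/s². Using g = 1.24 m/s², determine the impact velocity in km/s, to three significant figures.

Rearranging for v: v = [D / (1.15 · 34100^0.83 · 1.24^-0.26)]^(1/0.46).
D = 360000 m.
34100^0.83 = 5783
1.24^-0.26 = 0.9456
Denominator = 1.15 × 5783 × 0.9456 = 6289
D / 6289 = 360000 / 6289 = 57.24
v = 57.24^(1/0.46) = 57.24^2.1739 = 6623 m/s

v ≈ 6.62 km/s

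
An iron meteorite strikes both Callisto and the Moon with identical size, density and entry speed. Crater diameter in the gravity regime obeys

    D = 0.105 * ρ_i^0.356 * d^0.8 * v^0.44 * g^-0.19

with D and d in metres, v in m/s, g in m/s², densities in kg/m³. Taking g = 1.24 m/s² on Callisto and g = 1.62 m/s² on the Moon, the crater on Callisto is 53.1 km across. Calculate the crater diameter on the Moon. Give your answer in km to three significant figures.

All impactor-dependent factors cancel in the ratio, leaving D_Moon/D_Callisto = (g_Moon/g_Callisto)^-0.19.
(1.62/1.24)^-0.19 = 1.306^-0.19 = 0.9505
D_Moon = 0.9505 × 53.1 km = 50.5 km

D ≈ 50.5 km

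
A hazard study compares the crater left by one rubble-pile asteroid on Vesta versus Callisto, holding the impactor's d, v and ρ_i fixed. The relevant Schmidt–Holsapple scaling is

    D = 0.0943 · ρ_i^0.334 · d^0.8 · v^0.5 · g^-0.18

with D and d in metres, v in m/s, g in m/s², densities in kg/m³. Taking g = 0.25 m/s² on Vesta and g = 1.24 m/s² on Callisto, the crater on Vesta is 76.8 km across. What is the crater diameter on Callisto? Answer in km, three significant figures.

All impactor-dependent factors cancel in the ratio, leaving D_Callisto/D_Vesta = (g_Callisto/g_Vesta)^-0.18.
(1.24/0.25)^-0.18 = 4.960^-0.18 = 0.7496
D_Callisto = 0.7496 × 76.8 km = 57.6 km

D ≈ 57.6 km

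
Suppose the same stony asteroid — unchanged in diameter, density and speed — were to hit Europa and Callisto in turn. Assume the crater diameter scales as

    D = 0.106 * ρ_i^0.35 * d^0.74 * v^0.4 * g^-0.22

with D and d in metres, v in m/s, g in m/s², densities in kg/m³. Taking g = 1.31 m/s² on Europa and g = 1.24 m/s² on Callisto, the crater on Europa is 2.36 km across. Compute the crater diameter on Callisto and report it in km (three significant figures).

All impactor-dependent factors cancel in the ratio, leaving D_Callisto/D_Europa = (g_Callisto/g_Europa)^-0.22.
(1.24/1.31)^-0.22 = 0.9466^-0.22 = 1.012
D_Callisto = 1.012 × 2.36 km = 2.39 km

D ≈ 2.39 km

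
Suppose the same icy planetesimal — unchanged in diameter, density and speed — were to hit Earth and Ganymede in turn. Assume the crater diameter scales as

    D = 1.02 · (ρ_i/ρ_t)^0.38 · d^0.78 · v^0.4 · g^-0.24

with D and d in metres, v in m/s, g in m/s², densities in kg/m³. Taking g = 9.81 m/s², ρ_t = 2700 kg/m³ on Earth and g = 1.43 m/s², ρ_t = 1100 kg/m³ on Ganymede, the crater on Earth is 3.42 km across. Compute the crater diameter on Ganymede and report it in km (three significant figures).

The impactor-only factors (d, v, ρ_i) cancel in the ratio, leaving D_Ganymede/D_Earth = (g_Ganymede/g_Earth)^-0.24 · (ρ_t,Earth/ρ_t,Ganymede)^0.38.
(1.43/9.81)^-0.24 = 0.1458^-0.24 = 1.587
(2700/1100)^0.38 = 2.455^0.38 = 1.407
Ratio = 1.587 × 1.407 = 2.233
D_Ganymede = 2.233 × 3.42 km = 7.64 km

D ≈ 7.64 km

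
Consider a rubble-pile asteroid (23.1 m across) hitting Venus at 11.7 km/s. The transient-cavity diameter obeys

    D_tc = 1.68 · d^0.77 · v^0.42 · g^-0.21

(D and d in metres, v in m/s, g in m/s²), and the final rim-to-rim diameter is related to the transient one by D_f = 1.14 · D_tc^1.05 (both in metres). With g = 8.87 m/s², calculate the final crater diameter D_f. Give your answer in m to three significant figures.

D_f ≈ 957 m

v = 11700 m/s.
d^0.77 = 23.1^0.77 = 11.22
v^0.42 = 11700^0.42 = 51.13
g^-0.21 = 8.87^-0.21 = 0.6323
D_tc = 1.68 × 11.22 × 51.13 × 0.6323 = 609.4 m
D_f = 1.14 × (609.4)^1.05 = 957.3 m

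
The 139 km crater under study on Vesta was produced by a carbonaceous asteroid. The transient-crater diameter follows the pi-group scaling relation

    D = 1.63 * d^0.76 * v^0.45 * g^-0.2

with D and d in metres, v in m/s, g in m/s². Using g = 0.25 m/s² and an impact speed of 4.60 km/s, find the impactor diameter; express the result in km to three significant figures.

Rearranging for d: d = [D / (1.63 · 4600^0.45 · 0.25^-0.2)]^(1/0.76).
D = 139000 m.
4600^0.45 = 44.49
0.25^-0.2 = 1.320
Denominator = 1.63 × 44.49 × 1.320 = 95.72
D / 95.72 = 139000 / 95.72 = 1452
d = 1452^(1/0.76) = 1452^1.3158 = 14472 m

d ≈ 14.5 km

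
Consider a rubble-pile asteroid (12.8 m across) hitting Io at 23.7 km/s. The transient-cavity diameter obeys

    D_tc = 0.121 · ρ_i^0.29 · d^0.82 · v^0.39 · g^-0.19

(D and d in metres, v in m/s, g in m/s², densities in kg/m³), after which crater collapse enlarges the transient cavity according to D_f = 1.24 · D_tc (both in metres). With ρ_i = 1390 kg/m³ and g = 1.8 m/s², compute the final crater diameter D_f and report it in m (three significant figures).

D_f ≈ 450 m

v = 23700 m/s.
ρ_i^0.29 = 1390^0.29 = 8.156
d^0.82 = 12.8^0.82 = 8.089
v^0.39 = 23700^0.39 = 50.83
g^-0.19 = 1.8^-0.19 = 0.8943
D_tc = 0.121 × 8.156 × 8.089 × 50.83 × 0.8943 = 362.9 m
D_f = 1.24 × 362.9 = 450.0 m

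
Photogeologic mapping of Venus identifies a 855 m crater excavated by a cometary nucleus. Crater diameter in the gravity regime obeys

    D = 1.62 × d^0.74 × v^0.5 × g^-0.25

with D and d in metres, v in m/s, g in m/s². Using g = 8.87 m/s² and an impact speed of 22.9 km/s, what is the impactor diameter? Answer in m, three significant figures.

Rearranging for d: d = [D / (1.62 · 22900^0.5 · 8.87^-0.25)]^(1/0.74).
22900^0.5 = 151.3
8.87^-0.25 = 0.5795
Denominator = 1.62 × 151.3 × 0.5795 = 142.0
D / 142.0 = 855 / 142.0 = 6.021
d = 6.021^(1/0.74) = 6.021^1.3514 = 11.31 m

d ≈ 11.3 m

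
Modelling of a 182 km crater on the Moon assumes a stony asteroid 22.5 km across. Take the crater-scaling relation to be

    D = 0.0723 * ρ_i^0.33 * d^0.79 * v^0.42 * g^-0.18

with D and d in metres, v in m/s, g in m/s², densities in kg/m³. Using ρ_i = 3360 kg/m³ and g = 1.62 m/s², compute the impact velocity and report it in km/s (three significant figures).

v ≈ 23.6 km/s

Rearranging for v: v = [D / (0.0723 · 3360^0.33 · 22500^0.79 · 1.62^-0.18)]^(1/0.42).
D = 182000 m.
3360^0.33 = 14.58
22500^0.79 = 2743
1.62^-0.18 = 0.9168
Denominator = 0.0723 × 14.58 × 2743 × 0.9168 = 2651
D / 2651 = 182000 / 2651 = 68.65
v = 68.65^(1/0.42) = 68.65^2.381 = 23607 m/s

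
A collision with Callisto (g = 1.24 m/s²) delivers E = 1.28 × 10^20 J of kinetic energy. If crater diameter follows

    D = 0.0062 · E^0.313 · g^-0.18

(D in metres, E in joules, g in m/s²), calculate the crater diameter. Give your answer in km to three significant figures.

E^0.313 = (1.28 × 10^20)^0.313 = 1.966 × 10^6
g^-0.18 = 1.24^-0.18 = 0.9620
D = 0.0062 × 1.966 × 10^6 × 0.9620 = 11726 m
   = 11.73 km

D ≈ 11.7 km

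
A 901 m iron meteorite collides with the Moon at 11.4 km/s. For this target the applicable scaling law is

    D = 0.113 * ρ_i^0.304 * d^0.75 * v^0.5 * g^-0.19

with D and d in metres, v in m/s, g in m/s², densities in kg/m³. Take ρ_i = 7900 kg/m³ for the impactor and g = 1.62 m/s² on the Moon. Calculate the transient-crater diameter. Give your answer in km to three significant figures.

In SI units: v = 11400 m/s.
ρ_i^0.304 = 7900^0.304 = 15.31
d^0.75 = 901^0.75 = 164.5
v^0.5 = 11400^0.5 = 106.8
g^-0.19 = 1.62^-0.19 = 0.9124
D = 0.113 × 15.31 × 164.5 × 106.8 × 0.9124 = 27732 m
   = 27.73 km

D ≈ 27.7 km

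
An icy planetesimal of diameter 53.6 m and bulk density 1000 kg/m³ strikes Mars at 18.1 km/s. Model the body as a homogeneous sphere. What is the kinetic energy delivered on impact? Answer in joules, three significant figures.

v = 18100 m/s.
Mass m = (π/6) ρ d³ = (π/6) × 1000 × (53.6)³ = 8.063 × 10^7 kg
E = ½ m v² = 0.5 × 8.063 × 10^7 × (18100)² = 1.321 × 10^16 J

E ≈ 1.32 × 10^16 J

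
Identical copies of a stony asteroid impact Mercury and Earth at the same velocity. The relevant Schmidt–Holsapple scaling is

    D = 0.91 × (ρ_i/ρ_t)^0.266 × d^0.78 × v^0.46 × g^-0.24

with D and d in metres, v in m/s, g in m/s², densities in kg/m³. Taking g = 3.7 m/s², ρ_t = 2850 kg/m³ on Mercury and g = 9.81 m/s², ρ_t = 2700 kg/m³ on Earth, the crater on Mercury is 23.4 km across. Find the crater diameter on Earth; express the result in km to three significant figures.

D ≈ 18.8 km

The impactor-only factors (d, v, ρ_i) cancel in the ratio, leaving D_Earth/D_Mercury = (g_Earth/g_Mercury)^-0.24 · (ρ_t,Mercury/ρ_t,Earth)^0.266.
(9.81/3.7)^-0.24 = 2.651^-0.24 = 0.7914
(2850/2700)^0.266 = 1.056^0.266 = 1.015
Ratio = 0.7914 × 1.015 = 0.8033
D_Earth = 0.8033 × 23.4 km = 18.8 km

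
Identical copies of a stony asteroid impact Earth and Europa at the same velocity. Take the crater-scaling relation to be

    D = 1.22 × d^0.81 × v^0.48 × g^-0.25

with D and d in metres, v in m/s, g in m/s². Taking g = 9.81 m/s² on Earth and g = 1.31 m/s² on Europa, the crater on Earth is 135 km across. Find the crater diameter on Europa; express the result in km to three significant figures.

D ≈ 223 km

All impactor-dependent factors cancel in the ratio, leaving D_Europa/D_Earth = (g_Europa/g_Earth)^-0.25.
(1.31/9.81)^-0.25 = 0.1335^-0.25 = 1.654
D_Europa = 1.654 × 135 km = 223 km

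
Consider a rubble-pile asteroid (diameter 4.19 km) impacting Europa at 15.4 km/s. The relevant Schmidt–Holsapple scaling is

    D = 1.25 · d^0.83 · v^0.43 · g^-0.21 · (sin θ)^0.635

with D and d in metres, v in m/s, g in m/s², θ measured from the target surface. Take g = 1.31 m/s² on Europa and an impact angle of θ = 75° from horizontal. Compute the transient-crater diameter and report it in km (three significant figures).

D ≈ 74.1 km

In SI units: d = 4190 m, v = 15400 m/s.
d^0.83 = 4190^0.83 = 1015
v^0.43 = 15400^0.43 = 63.19
g^-0.21 = 1.31^-0.21 = 0.9449
(sin 75°)^0.635 = 0.9659^0.635 = 0.9782
D = 1.25 × 1015 × 63.19 × 0.9449 × 0.9782 = 74103 m
   = 74.10 km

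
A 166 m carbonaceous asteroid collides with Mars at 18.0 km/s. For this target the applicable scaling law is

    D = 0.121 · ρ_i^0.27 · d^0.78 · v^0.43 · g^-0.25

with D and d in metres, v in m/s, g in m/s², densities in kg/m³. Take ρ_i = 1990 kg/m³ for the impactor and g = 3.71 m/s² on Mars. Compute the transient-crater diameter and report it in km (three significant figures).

D ≈ 2.47 km

In SI units: v = 18000 m/s.
ρ_i^0.27 = 1990^0.27 = 7.775
d^0.78 = 166^0.78 = 53.91
v^0.43 = 18000^0.43 = 67.57
g^-0.25 = 3.71^-0.25 = 0.7205
D = 0.121 × 7.775 × 53.91 × 67.57 × 0.7205 = 2469 m
   = 2.469 km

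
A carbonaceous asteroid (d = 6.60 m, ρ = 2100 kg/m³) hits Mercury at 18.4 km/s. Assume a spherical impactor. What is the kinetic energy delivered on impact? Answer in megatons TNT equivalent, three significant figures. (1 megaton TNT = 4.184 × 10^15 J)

E ≈ 0.0128 Mt TNT

v = 18400 m/s.
Mass m = (π/6) ρ d³ = (π/6) × 2100 × (6.6)³ = 3.161 × 10^5 kg
E = ½ m v² = 0.5 × 3.161 × 10^5 × (18400)² = 5.351 × 10^13 J
   = 5.351 × 10^13 / 4.184×10^15 = 0.01279 Mt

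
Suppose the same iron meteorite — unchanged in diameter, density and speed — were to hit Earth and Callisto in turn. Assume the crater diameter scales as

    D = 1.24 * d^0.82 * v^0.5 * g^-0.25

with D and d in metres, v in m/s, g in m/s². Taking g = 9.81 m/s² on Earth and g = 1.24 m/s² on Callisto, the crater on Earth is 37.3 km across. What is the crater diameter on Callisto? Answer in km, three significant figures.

All impactor-dependent factors cancel in the ratio, leaving D_Callisto/D_Earth = (g_Callisto/g_Earth)^-0.25.
(1.24/9.81)^-0.25 = 0.1264^-0.25 = 1.677
D_Callisto = 1.677 × 37.3 km = 62.6 km

D ≈ 62.6 km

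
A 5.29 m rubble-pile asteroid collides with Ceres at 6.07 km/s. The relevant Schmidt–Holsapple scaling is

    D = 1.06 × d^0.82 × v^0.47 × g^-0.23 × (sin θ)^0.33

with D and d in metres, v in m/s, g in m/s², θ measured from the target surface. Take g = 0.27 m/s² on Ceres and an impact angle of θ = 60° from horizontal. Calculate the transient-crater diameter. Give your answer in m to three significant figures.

In SI units: v = 6070 m/s.
d^0.82 = 5.29^0.82 = 3.920
v^0.47 = 6070^0.47 = 59.99
g^-0.23 = 0.27^-0.23 = 1.351
(sin 60°)^0.33 = 0.8660^0.33 = 0.9536
D = 1.06 × 3.920 × 59.99 × 1.351 × 0.9536 = 321.1 m

D ≈ 321 m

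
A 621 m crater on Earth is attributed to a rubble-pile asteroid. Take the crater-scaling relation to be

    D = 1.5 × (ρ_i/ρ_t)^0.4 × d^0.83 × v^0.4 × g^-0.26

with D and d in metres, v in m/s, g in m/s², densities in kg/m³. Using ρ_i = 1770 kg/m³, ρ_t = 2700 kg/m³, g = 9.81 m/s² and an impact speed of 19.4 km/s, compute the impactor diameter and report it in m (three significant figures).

d ≈ 30.6 m

Rearranging for d: d = [D / (1.5 · (1770/2700)^0.4 · 19400^0.4 · 9.81^-0.26)]^(1/0.83).
(1770/2700)^0.4 = 0.8446
19400^0.4 = 51.89
9.81^-0.26 = 0.5523
Denominator = 1.5 × 0.8446 × 51.89 × 0.5523 = 36.31
D / 36.31 = 621 / 36.31 = 17.10
d = 17.10^(1/0.83) = 17.10^1.2048 = 30.59 m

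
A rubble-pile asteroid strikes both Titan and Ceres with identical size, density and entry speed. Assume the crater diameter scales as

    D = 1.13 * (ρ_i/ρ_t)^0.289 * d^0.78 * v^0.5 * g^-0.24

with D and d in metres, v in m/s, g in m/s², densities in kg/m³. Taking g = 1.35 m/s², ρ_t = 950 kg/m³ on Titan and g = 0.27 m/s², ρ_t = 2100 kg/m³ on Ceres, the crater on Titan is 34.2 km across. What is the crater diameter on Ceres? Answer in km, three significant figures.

D ≈ 40.0 km

The impactor-only factors (d, v, ρ_i) cancel in the ratio, leaving D_Ceres/D_Titan = (g_Ceres/g_Titan)^-0.24 · (ρ_t,Titan/ρ_t,Ceres)^0.289.
(0.27/1.35)^-0.24 = 0.2000^-0.24 = 1.471
(950/2100)^0.289 = 0.4524^0.289 = 0.7951
Ratio = 1.471 × 0.7951 = 1.170
D_Ceres = 1.170 × 34.2 km = 40.0 km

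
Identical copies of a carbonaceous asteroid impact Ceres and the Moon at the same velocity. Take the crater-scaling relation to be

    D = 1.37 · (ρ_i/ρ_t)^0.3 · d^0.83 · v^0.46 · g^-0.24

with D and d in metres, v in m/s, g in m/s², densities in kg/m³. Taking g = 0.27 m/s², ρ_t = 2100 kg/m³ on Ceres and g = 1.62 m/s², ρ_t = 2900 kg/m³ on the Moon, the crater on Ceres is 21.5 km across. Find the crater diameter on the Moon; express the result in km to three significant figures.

D ≈ 12.7 km

The impactor-only factors (d, v, ρ_i) cancel in the ratio, leaving D_Moon/D_Ceres = (g_Moon/g_Ceres)^-0.24 · (ρ_t,Ceres/ρ_t,Moon)^0.3.
(1.62/0.27)^-0.24 = 6.000^-0.24 = 0.6505
(2100/2900)^0.3 = 0.7241^0.3 = 0.9077
Ratio = 0.6505 × 0.9077 = 0.5905
D_Moon = 0.5905 × 21.5 km = 12.7 km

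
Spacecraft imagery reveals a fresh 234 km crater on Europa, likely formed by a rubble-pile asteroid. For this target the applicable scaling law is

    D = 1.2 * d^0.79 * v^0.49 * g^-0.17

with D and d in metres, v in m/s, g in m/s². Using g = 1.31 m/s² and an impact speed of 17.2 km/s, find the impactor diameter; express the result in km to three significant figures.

d ≈ 12.4 km

Rearranging for d: d = [D / (1.2 · 17200^0.49 · 1.31^-0.17)]^(1/0.79).
D = 234000 m.
17200^0.49 = 119.0
1.31^-0.17 = 0.9551
Denominator = 1.2 × 119.0 × 0.9551 = 136.4
D / 136.4 = 234000 / 136.4 = 1716
d = 1716^(1/0.79) = 1716^1.2658 = 12424 m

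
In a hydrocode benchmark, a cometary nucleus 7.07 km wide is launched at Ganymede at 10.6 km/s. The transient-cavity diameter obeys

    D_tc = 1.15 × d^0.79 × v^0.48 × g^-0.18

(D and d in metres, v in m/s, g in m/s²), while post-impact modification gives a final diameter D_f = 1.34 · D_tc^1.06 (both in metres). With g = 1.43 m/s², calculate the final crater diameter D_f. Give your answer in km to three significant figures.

D_f ≈ 271 km

In SI: d = 7070 m, v = 10600 m/s.
d^0.79 = 7070^0.79 = 1099
v^0.48 = 10600^0.48 = 85.54
g^-0.18 = 1.43^-0.18 = 0.9376
D_tc = 1.15 × 1099 × 85.54 × 0.9376 = 1.014 × 10^5 m
D_f = 1.34 × (1.014 × 10^5)^1.06 = 2.713 × 10^5 m
     = 271.3 km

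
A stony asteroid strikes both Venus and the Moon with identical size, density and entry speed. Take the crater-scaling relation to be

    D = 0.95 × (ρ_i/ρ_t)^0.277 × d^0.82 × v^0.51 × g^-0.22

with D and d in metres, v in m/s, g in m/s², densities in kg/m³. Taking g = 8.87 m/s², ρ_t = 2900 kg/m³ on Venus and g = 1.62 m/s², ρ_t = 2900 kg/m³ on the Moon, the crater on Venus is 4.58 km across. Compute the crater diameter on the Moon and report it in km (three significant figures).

The impactor-only factors (d, v, ρ_i) cancel in the ratio, leaving D_Moon/D_Venus = (g_Moon/g_Venus)^-0.22 · (ρ_t,Venus/ρ_t,Moon)^0.277.
(1.62/8.87)^-0.22 = 0.1826^-0.22 = 1.454
(2900/2900)^0.277 = 1.000^0.277 = 1.000
Ratio = 1.454 × 1.000 = 1.454
D_Moon = 1.454 × 4.58 km = 6.66 km

D ≈ 6.66 km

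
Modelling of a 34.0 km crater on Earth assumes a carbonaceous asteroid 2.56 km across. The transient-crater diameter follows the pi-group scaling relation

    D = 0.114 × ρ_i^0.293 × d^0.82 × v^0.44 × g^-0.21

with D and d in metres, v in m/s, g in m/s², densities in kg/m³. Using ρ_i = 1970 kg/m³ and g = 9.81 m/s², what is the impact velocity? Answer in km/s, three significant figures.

Rearranging for v: v = [D / (0.114 · 1970^0.293 · 2560^0.82 · 9.81^-0.21)]^(1/0.44).
D = 34000 m.
1970^0.293 = 9.232
2560^0.82 = 623.4
9.81^-0.21 = 0.6191
Denominator = 0.114 × 9.232 × 623.4 × 0.6191 = 406.2
D / 406.2 = 34000 / 406.2 = 83.70
v = 83.70^(1/0.44) = 83.70^2.2727 = 23430 m/s

v ≈ 23.4 km/s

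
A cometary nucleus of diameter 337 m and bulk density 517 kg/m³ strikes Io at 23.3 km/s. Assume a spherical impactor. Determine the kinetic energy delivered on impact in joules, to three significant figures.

v = 23300 m/s.
Mass m = (π/6) ρ d³ = (π/6) × 517 × (337)³ = 1.036 × 10^10 kg
E = ½ m v² = 0.5 × 1.036 × 10^10 × (23300)² = 2.812 × 10^18 J

E ≈ 2.81 × 10^18 J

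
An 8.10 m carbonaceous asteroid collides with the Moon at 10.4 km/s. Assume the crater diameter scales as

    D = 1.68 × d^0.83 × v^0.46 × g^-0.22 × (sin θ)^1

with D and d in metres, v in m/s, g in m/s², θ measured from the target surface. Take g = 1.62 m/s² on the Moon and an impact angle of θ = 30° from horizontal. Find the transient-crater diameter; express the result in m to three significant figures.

In SI units: v = 10400 m/s.
d^0.83 = 8.1^0.83 = 5.676
v^0.46 = 10400^0.46 = 70.44
g^-0.22 = 1.62^-0.22 = 0.8993
(sin 30°)^1 = 0.5000^1 = 0.5000
D = 1.68 × 5.676 × 70.44 × 0.8993 × 0.5000 = 302.0 m

D ≈ 302 m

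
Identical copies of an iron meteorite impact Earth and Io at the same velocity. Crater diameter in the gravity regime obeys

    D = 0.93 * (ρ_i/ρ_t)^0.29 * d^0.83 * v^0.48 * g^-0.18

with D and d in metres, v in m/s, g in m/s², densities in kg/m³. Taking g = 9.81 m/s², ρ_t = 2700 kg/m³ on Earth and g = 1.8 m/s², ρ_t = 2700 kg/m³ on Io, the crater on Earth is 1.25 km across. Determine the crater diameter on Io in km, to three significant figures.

D ≈ 1.70 km

The impactor-only factors (d, v, ρ_i) cancel in the ratio, leaving D_Io/D_Earth = (g_Io/g_Earth)^-0.18 · (ρ_t,Earth/ρ_t,Io)^0.29.
(1.8/9.81)^-0.18 = 0.1835^-0.18 = 1.357
(2700/2700)^0.29 = 1.000^0.29 = 1.000
Ratio = 1.357 × 1.000 = 1.357
D_Io = 1.357 × 1.25 km = 1.70 km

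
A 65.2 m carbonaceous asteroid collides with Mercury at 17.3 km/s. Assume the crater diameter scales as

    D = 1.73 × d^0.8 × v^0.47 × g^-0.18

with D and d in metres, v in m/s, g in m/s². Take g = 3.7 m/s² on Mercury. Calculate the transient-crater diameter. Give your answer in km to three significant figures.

D ≈ 3.79 km

In SI units: v = 17300 m/s.
d^0.8 = 65.2^0.8 = 28.27
v^0.47 = 17300^0.47 = 98.15
g^-0.18 = 3.7^-0.18 = 0.7902
D = 1.73 × 28.27 × 98.15 × 0.7902 = 3793 m
   = 3.793 km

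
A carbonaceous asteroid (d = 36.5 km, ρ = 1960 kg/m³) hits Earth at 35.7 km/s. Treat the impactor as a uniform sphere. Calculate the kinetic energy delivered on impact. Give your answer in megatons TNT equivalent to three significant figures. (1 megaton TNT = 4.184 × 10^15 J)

d = 36500 m; v = 35700 m/s.
Mass m = (π/6) ρ d³ = (π/6) × 1960 × (36500)³ = 4.990 × 10^16 kg
E = ½ m v² = 0.5 × 4.990 × 10^16 × (35700)² = 3.180 × 10^25 J
   = 3.180 × 10^25 / 4.184×10^15 = 7.600 × 10^9 Mt

E ≈ 7.60 × 10^9 Mt TNT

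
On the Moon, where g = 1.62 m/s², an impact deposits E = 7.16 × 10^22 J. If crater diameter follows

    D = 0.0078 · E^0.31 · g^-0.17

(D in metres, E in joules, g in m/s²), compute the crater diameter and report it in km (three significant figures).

D ≈ 87.4 km

E^0.31 = (7.16 × 10^22)^0.31 = 1.216 × 10^7
g^-0.17 = 1.62^-0.17 = 0.9213
D = 0.0078 × 1.216 × 10^7 × 0.9213 = 87383 m
   = 87.38 km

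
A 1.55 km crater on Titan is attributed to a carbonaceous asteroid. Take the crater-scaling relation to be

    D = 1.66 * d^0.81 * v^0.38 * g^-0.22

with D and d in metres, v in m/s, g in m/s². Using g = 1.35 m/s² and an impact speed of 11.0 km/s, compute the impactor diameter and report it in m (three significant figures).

d ≈ 64.0 m

Rearranging for d: d = [D / (1.66 · 11000^0.38 · 1.35^-0.22)]^(1/0.81).
D = 1550 m.
11000^0.38 = 34.33
1.35^-0.22 = 0.9361
Denominator = 1.66 × 34.33 × 0.9361 = 53.35
D / 53.35 = 1550 / 53.35 = 29.05
d = 29.05^(1/0.81) = 29.05^1.2346 = 64.03 m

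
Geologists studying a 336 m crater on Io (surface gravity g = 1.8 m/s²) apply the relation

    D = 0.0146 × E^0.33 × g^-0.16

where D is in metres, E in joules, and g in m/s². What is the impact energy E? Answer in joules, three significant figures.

Rearranging: E = [D / (0.0146 · g^-0.16)]^(1/0.33).
g^-0.16 = 1.8^-0.16 = 0.9102
D / (0.0146 × 0.9102) = 336 / (0.01329) = 2.528 × 10^4
E = (2.528 × 10^4)^3.0303 = 2.197 × 10^13 J

E ≈ 2.20 × 10^13 J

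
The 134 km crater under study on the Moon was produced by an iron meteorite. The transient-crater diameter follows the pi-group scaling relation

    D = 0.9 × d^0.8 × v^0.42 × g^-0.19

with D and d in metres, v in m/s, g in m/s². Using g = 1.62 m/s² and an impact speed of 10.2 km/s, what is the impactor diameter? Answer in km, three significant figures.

Rearranging for d: d = [D / (0.9 · 10200^0.42 · 1.62^-0.19)]^(1/0.8).
D = 134000 m.
10200^0.42 = 48.26
1.62^-0.19 = 0.9124
Denominator = 0.9 × 48.26 × 0.9124 = 39.63
D / 39.63 = 134000 / 39.63 = 3381
d = 3381^(1/0.8) = 3381^1.25 = 25781 m

d ≈ 25.8 km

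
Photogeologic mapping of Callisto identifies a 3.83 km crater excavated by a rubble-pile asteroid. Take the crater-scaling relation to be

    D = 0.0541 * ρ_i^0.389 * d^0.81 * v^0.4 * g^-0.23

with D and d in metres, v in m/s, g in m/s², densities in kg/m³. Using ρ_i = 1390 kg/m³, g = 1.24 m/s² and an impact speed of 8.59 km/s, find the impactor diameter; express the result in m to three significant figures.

Rearranging for d: d = [D / (0.0541 · 1390^0.389 · 8590^0.4 · 1.24^-0.23)]^(1/0.81).
D = 3830 m.
1390^0.389 = 16.70
8590^0.4 = 37.46
1.24^-0.23 = 0.9517
Denominator = 0.0541 × 16.70 × 37.46 × 0.9517 = 32.21
D / 32.21 = 3830 / 32.21 = 118.9
d = 118.9^(1/0.81) = 118.9^1.2346 = 364.8 m

d ≈ 365 m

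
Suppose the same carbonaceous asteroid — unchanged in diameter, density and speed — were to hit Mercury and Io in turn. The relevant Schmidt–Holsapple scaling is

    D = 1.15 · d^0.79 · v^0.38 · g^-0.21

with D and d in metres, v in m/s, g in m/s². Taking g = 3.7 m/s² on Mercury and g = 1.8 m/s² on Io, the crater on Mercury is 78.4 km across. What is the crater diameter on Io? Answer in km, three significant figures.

D ≈ 91.2 km

All impactor-dependent factors cancel in the ratio, leaving D_Io/D_Mercury = (g_Io/g_Mercury)^-0.21.
(1.8/3.7)^-0.21 = 0.4865^-0.21 = 1.163
D_Io = 1.163 × 78.4 km = 91.2 km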